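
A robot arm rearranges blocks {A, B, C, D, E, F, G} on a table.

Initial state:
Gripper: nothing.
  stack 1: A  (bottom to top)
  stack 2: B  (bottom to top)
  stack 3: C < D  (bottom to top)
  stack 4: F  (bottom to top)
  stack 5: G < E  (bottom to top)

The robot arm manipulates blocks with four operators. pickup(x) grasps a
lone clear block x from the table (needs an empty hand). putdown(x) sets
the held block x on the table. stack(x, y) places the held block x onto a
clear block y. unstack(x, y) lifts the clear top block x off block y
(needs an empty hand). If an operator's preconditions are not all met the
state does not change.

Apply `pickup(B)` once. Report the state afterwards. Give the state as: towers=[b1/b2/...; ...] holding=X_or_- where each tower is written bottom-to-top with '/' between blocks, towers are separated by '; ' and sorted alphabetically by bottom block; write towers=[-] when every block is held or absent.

towers=[A; C/D; F; G/E] holding=B

before: towers=[A; B; C/D; F; G/E] holding=-
pre[pickup(B)]: clear(B) yes, ontable(B) yes, handempty yes
all met → apply pickup(B)
after:  towers=[A; C/D; F; G/E] holding=B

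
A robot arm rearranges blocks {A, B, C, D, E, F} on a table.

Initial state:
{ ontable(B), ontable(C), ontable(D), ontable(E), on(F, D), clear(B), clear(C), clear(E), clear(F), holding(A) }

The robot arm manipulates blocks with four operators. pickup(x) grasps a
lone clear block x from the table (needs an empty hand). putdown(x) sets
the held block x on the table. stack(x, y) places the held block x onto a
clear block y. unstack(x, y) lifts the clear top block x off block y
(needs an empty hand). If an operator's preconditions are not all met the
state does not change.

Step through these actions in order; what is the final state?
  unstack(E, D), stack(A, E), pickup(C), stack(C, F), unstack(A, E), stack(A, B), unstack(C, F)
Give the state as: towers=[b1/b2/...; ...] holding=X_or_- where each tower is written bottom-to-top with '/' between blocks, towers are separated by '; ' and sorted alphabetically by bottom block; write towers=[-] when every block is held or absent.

step 1 (unstack(E, D)) [no-op]: towers=[B; C; D/F; E] holding=A
step 2 (stack(A, E)): towers=[B; C; D/F; E/A] holding=-
step 3 (pickup(C)): towers=[B; D/F; E/A] holding=C
step 4 (stack(C, F)): towers=[B; D/F/C; E/A] holding=-
step 5 (unstack(A, E)): towers=[B; D/F/C; E] holding=A
step 6 (stack(A, B)): towers=[B/A; D/F/C; E] holding=-
step 7 (unstack(C, F)): towers=[B/A; D/F; E] holding=C

towers=[B/A; D/F; E] holding=C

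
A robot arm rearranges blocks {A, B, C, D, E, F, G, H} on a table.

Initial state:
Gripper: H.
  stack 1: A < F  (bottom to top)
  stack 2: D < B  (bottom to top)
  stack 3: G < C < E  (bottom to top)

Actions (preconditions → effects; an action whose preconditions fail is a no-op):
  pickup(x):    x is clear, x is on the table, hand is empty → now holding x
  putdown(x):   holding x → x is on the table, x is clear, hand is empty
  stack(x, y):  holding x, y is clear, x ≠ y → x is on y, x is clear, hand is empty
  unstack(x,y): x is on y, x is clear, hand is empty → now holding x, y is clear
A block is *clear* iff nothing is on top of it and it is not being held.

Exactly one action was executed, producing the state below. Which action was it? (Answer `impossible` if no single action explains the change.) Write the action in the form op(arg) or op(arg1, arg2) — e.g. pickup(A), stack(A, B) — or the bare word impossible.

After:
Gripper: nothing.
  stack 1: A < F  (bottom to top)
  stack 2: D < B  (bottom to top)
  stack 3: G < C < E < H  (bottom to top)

stack(H, E)

target: towers=[A/F; D/B; G/C/E/H] holding=-
        putdown(H) → towers=[A/F; D/B; G/C/E; H] holding=-
       stack(H, E) → towers=[A/F; D/B; G/C/E/H] holding=-  ← match
       stack(H, B) → towers=[A/F; D/B/H; G/C/E] holding=-
       stack(H, F) → towers=[A/F/H; D/B; G/C/E] holding=-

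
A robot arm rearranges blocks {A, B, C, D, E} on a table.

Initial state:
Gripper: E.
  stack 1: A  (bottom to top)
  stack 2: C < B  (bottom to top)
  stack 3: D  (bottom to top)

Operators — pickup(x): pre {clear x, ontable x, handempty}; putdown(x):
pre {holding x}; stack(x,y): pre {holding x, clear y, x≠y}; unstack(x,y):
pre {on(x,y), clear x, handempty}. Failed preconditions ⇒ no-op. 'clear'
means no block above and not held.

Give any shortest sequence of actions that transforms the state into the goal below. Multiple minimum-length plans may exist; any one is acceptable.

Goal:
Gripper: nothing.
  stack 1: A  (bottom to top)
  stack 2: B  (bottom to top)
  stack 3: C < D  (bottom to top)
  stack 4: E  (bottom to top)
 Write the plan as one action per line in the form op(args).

step 1 (putdown(E)): towers=[A; C/B; D; E] holding=-
step 2 (unstack(B, C)): towers=[A; C; D; E] holding=B
step 3 (putdown(B)): towers=[A; B; C; D; E] holding=-
step 4 (pickup(D)): towers=[A; B; C; E] holding=D
step 5 (stack(D, C)): towers=[A; B; C/D; E] holding=-
goal check: towers=[A; B; C/D; E] holding=- — reached (length 5, optimal by BFS)

putdown(E)
unstack(B, C)
putdown(B)
pickup(D)
stack(D, C)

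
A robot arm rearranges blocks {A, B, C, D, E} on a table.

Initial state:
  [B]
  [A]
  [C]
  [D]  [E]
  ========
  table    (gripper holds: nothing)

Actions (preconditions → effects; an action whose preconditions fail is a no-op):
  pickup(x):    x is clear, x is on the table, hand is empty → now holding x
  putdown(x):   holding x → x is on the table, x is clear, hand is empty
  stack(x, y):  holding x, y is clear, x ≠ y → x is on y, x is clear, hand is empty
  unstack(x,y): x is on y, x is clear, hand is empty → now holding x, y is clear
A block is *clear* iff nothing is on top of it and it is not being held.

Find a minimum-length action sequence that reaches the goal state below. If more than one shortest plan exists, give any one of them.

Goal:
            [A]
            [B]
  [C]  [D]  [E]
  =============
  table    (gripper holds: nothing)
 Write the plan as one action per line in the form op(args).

step 1 (unstack(B, A)): towers=[D/C/A; E] holding=B
step 2 (stack(B, E)): towers=[D/C/A; E/B] holding=-
step 3 (unstack(A, C)): towers=[D/C; E/B] holding=A
step 4 (stack(A, B)): towers=[D/C; E/B/A] holding=-
step 5 (unstack(C, D)): towers=[D; E/B/A] holding=C
step 6 (putdown(C)): towers=[C; D; E/B/A] holding=-
goal check: towers=[C; D; E/B/A] holding=- — reached (length 6, optimal by BFS)

unstack(B, A)
stack(B, E)
unstack(A, C)
stack(A, B)
unstack(C, D)
putdown(C)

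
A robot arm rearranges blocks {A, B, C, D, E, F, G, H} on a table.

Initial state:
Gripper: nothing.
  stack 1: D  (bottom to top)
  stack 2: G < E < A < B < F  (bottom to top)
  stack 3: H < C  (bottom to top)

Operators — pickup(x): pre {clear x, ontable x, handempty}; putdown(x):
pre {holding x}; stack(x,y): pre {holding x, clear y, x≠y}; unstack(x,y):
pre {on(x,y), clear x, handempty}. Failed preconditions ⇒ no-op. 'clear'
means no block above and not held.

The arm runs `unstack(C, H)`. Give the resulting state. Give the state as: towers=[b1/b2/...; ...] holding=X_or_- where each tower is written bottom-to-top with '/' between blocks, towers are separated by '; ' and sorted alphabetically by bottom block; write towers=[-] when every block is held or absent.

before: towers=[D; G/E/A/B/F; H/C] holding=-
pre[unstack(C, H)]: on(C,H) yes, clear(C) yes, handempty yes
all met → apply unstack(C, H)
after:  towers=[D; G/E/A/B/F; H] holding=C

towers=[D; G/E/A/B/F; H] holding=C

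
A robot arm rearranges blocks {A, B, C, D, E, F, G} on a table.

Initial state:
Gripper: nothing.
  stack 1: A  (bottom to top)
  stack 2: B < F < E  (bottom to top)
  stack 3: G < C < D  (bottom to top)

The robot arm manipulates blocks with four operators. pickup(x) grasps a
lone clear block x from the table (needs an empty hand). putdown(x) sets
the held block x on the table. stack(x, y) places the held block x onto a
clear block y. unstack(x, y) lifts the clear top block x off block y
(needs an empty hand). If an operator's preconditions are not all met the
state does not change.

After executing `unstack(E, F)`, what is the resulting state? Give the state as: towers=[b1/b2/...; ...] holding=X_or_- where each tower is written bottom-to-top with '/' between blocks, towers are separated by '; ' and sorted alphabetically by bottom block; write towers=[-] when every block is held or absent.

before: towers=[A; B/F/E; G/C/D] holding=-
pre[unstack(E, F)]: on(E,F) ✓, clear(E) ✓, handempty ✓
all met → apply unstack(E, F)
after:  towers=[A; B/F; G/C/D] holding=E

towers=[A; B/F; G/C/D] holding=E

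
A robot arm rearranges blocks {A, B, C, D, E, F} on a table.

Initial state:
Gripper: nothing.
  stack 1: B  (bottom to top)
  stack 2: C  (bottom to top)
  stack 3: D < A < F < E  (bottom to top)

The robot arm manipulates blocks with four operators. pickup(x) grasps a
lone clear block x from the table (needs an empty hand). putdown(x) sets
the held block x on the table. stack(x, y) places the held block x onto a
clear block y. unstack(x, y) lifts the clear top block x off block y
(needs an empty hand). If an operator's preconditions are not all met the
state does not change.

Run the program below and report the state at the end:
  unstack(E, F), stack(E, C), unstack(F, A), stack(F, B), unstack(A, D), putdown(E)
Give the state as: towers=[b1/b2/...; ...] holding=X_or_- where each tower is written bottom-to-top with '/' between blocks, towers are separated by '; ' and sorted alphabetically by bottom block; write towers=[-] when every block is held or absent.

step 1 (unstack(E, F)): towers=[B; C; D/A/F] holding=E
step 2 (stack(E, C)): towers=[B; C/E; D/A/F] holding=-
step 3 (unstack(F, A)): towers=[B; C/E; D/A] holding=F
step 4 (stack(F, B)): towers=[B/F; C/E; D/A] holding=-
step 5 (unstack(A, D)): towers=[B/F; C/E; D] holding=A
step 6 (putdown(E)) [no-op]: towers=[B/F; C/E; D] holding=A

towers=[B/F; C/E; D] holding=A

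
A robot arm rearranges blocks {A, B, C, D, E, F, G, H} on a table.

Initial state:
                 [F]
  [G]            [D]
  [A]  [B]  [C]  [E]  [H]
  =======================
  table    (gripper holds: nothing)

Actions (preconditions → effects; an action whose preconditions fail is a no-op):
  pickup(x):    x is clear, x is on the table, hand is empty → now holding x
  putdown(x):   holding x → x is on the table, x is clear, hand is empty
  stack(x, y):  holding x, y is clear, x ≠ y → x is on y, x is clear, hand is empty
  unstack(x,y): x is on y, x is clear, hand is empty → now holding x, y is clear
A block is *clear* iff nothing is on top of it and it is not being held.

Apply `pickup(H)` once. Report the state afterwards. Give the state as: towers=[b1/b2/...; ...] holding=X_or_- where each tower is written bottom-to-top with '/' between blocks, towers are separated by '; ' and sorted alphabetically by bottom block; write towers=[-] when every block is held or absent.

before: towers=[A/G; B; C; E/D/F; H] holding=-
pre[pickup(H)]: clear(H) yes, ontable(H) yes, handempty yes
all met → apply pickup(H)
after:  towers=[A/G; B; C; E/D/F] holding=H

towers=[A/G; B; C; E/D/F] holding=H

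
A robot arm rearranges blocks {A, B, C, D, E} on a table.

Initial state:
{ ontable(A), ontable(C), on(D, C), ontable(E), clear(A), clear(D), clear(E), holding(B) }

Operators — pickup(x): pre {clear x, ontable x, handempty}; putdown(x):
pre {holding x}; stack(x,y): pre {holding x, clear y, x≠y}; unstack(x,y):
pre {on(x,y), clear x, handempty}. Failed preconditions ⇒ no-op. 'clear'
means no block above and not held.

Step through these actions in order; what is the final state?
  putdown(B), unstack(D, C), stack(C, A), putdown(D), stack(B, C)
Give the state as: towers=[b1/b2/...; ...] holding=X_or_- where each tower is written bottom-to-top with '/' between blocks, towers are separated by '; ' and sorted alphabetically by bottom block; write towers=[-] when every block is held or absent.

towers=[A; B; C; D; E] holding=-

step 1 (putdown(B)): towers=[A; B; C/D; E] holding=-
step 2 (unstack(D, C)): towers=[A; B; C; E] holding=D
step 3 (stack(C, A)) [no-op]: towers=[A; B; C; E] holding=D
step 4 (putdown(D)): towers=[A; B; C; D; E] holding=-
step 5 (stack(B, C)) [no-op]: towers=[A; B; C; D; E] holding=-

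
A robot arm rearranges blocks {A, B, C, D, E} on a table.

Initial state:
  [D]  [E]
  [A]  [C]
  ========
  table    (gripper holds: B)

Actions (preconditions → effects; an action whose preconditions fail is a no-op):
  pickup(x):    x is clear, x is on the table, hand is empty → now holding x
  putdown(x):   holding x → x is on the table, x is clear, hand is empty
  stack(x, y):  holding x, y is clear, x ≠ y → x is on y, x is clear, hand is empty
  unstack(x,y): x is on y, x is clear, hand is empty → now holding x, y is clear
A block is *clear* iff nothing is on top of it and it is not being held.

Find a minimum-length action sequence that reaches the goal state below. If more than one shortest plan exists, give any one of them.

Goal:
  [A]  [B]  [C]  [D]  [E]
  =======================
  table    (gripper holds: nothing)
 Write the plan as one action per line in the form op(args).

step 1 (putdown(B)): towers=[A/D; B; C/E] holding=-
step 2 (unstack(D, A)): towers=[A; B; C/E] holding=D
step 3 (putdown(D)): towers=[A; B; C/E; D] holding=-
step 4 (unstack(E, C)): towers=[A; B; C; D] holding=E
step 5 (putdown(E)): towers=[A; B; C; D; E] holding=-
goal check: towers=[A; B; C; D; E] holding=- — reached (length 5, optimal by BFS)

putdown(B)
unstack(D, A)
putdown(D)
unstack(E, C)
putdown(E)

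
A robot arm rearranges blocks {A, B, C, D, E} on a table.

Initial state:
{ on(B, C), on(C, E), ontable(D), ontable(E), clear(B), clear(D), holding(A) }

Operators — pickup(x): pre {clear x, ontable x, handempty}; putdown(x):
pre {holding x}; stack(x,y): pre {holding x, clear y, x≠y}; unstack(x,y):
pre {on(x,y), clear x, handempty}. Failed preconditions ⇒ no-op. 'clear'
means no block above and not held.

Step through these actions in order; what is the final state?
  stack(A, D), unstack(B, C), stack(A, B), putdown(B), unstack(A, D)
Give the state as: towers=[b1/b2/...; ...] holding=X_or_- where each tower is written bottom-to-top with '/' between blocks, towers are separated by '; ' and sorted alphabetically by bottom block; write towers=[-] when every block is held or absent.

step 1 (stack(A, D)): towers=[D/A; E/C/B] holding=-
step 2 (unstack(B, C)): towers=[D/A; E/C] holding=B
step 3 (stack(A, B)) [no-op]: towers=[D/A; E/C] holding=B
step 4 (putdown(B)): towers=[B; D/A; E/C] holding=-
step 5 (unstack(A, D)): towers=[B; D; E/C] holding=A

towers=[B; D; E/C] holding=A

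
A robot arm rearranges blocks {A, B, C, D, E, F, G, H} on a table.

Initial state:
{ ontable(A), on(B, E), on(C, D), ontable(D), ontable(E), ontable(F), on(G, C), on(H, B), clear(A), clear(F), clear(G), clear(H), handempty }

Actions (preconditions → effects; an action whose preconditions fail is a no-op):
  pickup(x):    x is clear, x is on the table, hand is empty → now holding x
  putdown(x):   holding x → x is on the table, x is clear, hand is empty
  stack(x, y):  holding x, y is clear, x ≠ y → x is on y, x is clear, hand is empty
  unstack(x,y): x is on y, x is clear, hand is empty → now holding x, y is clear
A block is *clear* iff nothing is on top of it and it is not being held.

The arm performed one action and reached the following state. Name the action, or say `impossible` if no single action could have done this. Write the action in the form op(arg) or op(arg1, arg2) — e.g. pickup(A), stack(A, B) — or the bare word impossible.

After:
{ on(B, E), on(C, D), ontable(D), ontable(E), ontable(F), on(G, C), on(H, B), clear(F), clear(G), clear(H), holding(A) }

target: towers=[D/C/G; E/B/H; F] holding=A
     unstack(G, C) → towers=[A; D/C; E/B/H; F] holding=G
         pickup(A) → towers=[D/C/G; E/B/H; F] holding=A  ← match
     unstack(H, B) → towers=[A; D/C/G; E/B; F] holding=H
         pickup(F) → towers=[A; D/C/G; E/B/H] holding=F

pickup(A)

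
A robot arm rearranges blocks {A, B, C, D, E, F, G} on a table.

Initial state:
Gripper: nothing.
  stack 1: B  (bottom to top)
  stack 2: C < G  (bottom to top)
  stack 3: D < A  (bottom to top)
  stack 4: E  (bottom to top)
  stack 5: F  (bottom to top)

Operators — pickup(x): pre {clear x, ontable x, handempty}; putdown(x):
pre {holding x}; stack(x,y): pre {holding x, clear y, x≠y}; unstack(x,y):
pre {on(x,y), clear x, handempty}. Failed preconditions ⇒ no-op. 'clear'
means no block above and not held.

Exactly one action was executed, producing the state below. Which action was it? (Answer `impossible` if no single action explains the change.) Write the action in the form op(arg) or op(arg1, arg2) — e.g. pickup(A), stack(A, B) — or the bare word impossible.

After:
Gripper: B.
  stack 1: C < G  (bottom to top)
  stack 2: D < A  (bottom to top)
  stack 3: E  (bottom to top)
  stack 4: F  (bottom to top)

pickup(B)

target: towers=[C/G; D/A; E; F] holding=B
         pickup(B) → towers=[C/G; D/A; E; F] holding=B  ← match
         pickup(F) → towers=[B; C/G; D/A; E] holding=F
     unstack(G, C) → towers=[B; C; D/A; E; F] holding=G
     unstack(A, D) → towers=[B; C/G; D; E; F] holding=A
         pickup(E) → towers=[B; C/G; D/A; F] holding=E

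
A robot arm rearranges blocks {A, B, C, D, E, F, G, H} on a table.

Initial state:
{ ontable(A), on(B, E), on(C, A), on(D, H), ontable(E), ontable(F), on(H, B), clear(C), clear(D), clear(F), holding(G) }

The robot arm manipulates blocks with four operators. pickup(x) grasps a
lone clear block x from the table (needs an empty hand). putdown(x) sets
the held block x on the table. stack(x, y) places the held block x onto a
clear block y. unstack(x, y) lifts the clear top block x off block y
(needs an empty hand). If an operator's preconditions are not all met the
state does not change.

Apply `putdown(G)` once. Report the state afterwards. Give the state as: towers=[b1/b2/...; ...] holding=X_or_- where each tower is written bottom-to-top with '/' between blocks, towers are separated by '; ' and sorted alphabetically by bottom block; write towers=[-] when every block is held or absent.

towers=[A/C; E/B/H/D; F; G] holding=-

before: towers=[A/C; E/B/H/D; F] holding=G
pre[putdown(G)]: holding(G) yes
all met → apply putdown(G)
after:  towers=[A/C; E/B/H/D; F; G] holding=-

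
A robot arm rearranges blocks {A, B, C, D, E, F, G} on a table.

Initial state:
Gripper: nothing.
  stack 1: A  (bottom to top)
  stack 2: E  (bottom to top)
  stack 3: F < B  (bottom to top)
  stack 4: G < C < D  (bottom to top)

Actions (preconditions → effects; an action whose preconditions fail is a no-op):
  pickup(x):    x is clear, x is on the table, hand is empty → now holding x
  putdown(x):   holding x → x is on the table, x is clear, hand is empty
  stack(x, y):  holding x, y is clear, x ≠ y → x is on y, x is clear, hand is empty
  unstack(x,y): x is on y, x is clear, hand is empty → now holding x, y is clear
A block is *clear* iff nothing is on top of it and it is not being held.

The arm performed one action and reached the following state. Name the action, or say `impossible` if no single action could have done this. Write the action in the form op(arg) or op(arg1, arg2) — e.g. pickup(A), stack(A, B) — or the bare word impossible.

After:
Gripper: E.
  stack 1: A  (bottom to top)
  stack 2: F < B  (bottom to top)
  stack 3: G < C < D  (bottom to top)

target: towers=[A; F/B; G/C/D] holding=E
     unstack(B, F) → towers=[A; E; F; G/C/D] holding=B
     unstack(D, C) → towers=[A; E; F/B; G/C] holding=D
         pickup(A) → towers=[E; F/B; G/C/D] holding=A
         pickup(E) → towers=[A; F/B; G/C/D] holding=E  ← match

pickup(E)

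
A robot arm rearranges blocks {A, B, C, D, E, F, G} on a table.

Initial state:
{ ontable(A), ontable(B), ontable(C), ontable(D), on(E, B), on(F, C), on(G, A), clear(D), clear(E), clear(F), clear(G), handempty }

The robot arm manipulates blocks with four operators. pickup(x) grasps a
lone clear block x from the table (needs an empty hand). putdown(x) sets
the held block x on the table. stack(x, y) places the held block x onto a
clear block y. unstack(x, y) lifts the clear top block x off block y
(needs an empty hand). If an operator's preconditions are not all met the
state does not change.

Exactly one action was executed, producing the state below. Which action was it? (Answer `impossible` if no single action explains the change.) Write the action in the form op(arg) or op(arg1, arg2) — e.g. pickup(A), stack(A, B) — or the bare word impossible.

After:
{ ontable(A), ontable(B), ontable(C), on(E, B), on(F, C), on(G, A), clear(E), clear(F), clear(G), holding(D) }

pickup(D)

target: towers=[A/G; B/E; C/F] holding=D
     unstack(F, C) → towers=[A/G; B/E; C; D] holding=F
     unstack(G, A) → towers=[A; B/E; C/F; D] holding=G
         pickup(D) → towers=[A/G; B/E; C/F] holding=D  ← match
     unstack(E, B) → towers=[A/G; B; C/F; D] holding=E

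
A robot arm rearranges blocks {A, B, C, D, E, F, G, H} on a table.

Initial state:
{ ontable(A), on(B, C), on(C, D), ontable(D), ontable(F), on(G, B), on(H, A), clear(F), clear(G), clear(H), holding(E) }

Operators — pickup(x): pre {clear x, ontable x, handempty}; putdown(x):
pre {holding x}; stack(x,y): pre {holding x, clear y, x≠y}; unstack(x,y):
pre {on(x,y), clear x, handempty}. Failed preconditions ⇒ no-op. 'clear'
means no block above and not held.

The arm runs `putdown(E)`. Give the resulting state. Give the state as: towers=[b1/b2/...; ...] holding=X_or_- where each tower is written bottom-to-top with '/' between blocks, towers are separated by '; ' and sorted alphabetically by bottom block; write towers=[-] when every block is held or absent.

before: towers=[A/H; D/C/B/G; F] holding=E
pre[putdown(E)]: holding(E) ✓
all met → apply putdown(E)
after:  towers=[A/H; D/C/B/G; E; F] holding=-

towers=[A/H; D/C/B/G; E; F] holding=-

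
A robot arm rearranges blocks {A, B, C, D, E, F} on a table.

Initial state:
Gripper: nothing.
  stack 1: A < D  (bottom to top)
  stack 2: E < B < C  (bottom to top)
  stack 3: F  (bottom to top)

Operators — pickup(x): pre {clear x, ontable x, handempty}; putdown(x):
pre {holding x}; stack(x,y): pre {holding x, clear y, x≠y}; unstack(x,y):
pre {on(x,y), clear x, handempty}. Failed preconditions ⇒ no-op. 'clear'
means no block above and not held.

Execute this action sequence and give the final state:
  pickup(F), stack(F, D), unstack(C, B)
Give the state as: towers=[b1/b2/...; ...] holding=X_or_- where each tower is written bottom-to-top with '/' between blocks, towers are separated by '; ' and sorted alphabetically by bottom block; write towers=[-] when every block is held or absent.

step 1 (pickup(F)): towers=[A/D; E/B/C] holding=F
step 2 (stack(F, D)): towers=[A/D/F; E/B/C] holding=-
step 3 (unstack(C, B)): towers=[A/D/F; E/B] holding=C

towers=[A/D/F; E/B] holding=C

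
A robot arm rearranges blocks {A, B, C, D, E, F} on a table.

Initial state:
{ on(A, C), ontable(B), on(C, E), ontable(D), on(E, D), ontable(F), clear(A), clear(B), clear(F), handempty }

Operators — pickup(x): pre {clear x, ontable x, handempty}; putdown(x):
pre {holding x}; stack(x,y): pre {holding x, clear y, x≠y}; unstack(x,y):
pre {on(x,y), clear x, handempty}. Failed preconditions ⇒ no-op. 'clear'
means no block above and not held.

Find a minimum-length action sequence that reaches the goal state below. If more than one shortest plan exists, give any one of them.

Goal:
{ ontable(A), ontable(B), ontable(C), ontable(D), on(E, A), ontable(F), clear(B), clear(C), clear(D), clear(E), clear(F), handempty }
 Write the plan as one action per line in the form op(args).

step 1 (unstack(A, C)): towers=[B; D/E/C; F] holding=A
step 2 (putdown(A)): towers=[A; B; D/E/C; F] holding=-
step 3 (unstack(C, E)): towers=[A; B; D/E; F] holding=C
step 4 (putdown(C)): towers=[A; B; C; D/E; F] holding=-
step 5 (unstack(E, D)): towers=[A; B; C; D; F] holding=E
step 6 (stack(E, A)): towers=[A/E; B; C; D; F] holding=-
goal check: towers=[A/E; B; C; D; F] holding=- — reached (length 6, optimal by BFS)

unstack(A, C)
putdown(A)
unstack(C, E)
putdown(C)
unstack(E, D)
stack(E, A)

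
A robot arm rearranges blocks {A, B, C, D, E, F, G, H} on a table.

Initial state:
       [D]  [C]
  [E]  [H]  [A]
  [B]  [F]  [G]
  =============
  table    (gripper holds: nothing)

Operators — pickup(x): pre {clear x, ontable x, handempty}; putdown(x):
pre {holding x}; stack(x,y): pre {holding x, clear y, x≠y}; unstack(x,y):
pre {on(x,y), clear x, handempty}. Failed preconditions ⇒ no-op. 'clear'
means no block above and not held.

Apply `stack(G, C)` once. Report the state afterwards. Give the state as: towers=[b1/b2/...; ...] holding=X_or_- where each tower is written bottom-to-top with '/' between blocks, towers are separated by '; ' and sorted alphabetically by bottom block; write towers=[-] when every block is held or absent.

towers=[B/E; F/H/D; G/A/C] holding=-

before: towers=[B/E; F/H/D; G/A/C] holding=-
pre[stack(G, C)]: holding(G) no, clear(C) yes, G≠C yes
holding(G) unmet → stack(G, C) is a no-op
after:  towers=[B/E; F/H/D; G/A/C] holding=-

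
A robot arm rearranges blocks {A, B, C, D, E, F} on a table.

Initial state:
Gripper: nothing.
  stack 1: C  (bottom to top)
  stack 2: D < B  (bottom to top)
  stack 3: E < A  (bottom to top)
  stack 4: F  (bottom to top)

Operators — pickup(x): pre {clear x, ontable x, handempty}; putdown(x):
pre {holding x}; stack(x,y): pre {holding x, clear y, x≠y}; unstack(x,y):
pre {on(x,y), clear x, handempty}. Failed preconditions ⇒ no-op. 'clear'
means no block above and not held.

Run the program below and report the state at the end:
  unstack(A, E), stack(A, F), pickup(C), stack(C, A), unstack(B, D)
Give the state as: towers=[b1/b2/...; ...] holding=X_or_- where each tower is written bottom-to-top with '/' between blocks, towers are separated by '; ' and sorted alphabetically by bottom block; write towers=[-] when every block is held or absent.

towers=[D; E; F/A/C] holding=B

step 1 (unstack(A, E)): towers=[C; D/B; E; F] holding=A
step 2 (stack(A, F)): towers=[C; D/B; E; F/A] holding=-
step 3 (pickup(C)): towers=[D/B; E; F/A] holding=C
step 4 (stack(C, A)): towers=[D/B; E; F/A/C] holding=-
step 5 (unstack(B, D)): towers=[D; E; F/A/C] holding=B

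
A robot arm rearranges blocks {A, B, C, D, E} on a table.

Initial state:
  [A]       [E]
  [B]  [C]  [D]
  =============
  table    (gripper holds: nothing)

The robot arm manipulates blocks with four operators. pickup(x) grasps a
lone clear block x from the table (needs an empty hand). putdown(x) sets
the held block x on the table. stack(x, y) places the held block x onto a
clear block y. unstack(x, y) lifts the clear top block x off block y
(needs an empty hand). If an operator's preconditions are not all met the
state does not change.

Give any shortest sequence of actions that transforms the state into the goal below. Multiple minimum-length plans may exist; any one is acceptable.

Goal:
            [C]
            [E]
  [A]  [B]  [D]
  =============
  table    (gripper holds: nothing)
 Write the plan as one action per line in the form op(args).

unstack(A, B)
putdown(A)
pickup(C)
stack(C, E)

step 1 (unstack(A, B)): towers=[B; C; D/E] holding=A
step 2 (putdown(A)): towers=[A; B; C; D/E] holding=-
step 3 (pickup(C)): towers=[A; B; D/E] holding=C
step 4 (stack(C, E)): towers=[A; B; D/E/C] holding=-
goal check: towers=[A; B; D/E/C] holding=- — reached (length 4, optimal by BFS)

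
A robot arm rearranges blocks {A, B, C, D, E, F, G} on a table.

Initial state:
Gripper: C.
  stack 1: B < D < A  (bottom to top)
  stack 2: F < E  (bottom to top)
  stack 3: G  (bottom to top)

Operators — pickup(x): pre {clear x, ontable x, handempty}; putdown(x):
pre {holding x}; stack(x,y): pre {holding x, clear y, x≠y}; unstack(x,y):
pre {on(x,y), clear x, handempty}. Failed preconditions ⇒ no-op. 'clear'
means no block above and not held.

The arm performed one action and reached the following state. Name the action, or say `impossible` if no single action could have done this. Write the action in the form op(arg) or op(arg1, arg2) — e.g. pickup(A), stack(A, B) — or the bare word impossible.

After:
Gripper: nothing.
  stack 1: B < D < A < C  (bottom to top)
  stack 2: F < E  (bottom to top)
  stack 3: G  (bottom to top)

stack(C, A)

target: towers=[B/D/A/C; F/E; G] holding=-
        putdown(C) → towers=[B/D/A; C; F/E; G] holding=-
       stack(C, G) → towers=[B/D/A; F/E; G/C] holding=-
       stack(C, A) → towers=[B/D/A/C; F/E; G] holding=-  ← match
       stack(C, E) → towers=[B/D/A; F/E/C; G] holding=-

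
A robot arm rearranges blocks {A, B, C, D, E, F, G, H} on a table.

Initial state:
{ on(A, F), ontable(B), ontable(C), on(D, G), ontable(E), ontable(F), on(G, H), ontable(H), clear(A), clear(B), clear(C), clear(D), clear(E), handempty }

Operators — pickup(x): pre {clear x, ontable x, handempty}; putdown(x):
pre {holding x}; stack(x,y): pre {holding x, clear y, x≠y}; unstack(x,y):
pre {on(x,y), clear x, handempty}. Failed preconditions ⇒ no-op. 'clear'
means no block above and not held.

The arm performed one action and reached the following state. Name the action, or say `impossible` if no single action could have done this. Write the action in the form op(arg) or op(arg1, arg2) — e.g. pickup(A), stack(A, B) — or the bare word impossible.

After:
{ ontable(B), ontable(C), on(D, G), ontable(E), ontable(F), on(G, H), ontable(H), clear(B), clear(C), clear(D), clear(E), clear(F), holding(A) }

unstack(A, F)

target: towers=[B; C; E; F; H/G/D] holding=A
     unstack(A, F) → towers=[B; C; E; F; H/G/D] holding=A  ← match
         pickup(E) → towers=[B; C; F/A; H/G/D] holding=E
         pickup(B) → towers=[C; E; F/A; H/G/D] holding=B
     unstack(D, G) → towers=[B; C; E; F/A; H/G] holding=D
         pickup(C) → towers=[B; E; F/A; H/G/D] holding=C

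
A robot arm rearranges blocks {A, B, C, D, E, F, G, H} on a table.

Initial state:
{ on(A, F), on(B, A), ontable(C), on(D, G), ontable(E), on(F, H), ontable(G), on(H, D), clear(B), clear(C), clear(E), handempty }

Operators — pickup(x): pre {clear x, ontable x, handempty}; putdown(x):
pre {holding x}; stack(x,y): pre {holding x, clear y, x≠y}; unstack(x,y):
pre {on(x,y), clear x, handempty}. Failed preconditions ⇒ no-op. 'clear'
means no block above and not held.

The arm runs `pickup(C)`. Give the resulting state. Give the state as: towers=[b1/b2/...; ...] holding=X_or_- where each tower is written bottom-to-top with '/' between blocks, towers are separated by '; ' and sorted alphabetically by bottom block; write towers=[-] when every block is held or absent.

before: towers=[C; E; G/D/H/F/A/B] holding=-
pre[pickup(C)]: clear(C) yes, ontable(C) yes, handempty yes
all met → apply pickup(C)
after:  towers=[E; G/D/H/F/A/B] holding=C

towers=[E; G/D/H/F/A/B] holding=C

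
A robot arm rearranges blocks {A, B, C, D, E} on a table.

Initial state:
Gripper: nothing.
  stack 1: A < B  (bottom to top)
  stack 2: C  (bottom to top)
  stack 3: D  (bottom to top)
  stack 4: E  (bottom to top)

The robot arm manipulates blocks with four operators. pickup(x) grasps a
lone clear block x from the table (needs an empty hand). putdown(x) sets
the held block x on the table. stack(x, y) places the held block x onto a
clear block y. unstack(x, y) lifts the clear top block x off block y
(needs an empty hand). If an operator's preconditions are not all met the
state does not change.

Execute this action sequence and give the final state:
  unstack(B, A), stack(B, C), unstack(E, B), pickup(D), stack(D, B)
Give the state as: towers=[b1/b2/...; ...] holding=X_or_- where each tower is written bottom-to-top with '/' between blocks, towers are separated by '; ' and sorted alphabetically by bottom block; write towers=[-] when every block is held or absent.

towers=[A; C/B/D; E] holding=-

step 1 (unstack(B, A)): towers=[A; C; D; E] holding=B
step 2 (stack(B, C)): towers=[A; C/B; D; E] holding=-
step 3 (unstack(E, B)) [no-op]: towers=[A; C/B; D; E] holding=-
step 4 (pickup(D)): towers=[A; C/B; E] holding=D
step 5 (stack(D, B)): towers=[A; C/B/D; E] holding=-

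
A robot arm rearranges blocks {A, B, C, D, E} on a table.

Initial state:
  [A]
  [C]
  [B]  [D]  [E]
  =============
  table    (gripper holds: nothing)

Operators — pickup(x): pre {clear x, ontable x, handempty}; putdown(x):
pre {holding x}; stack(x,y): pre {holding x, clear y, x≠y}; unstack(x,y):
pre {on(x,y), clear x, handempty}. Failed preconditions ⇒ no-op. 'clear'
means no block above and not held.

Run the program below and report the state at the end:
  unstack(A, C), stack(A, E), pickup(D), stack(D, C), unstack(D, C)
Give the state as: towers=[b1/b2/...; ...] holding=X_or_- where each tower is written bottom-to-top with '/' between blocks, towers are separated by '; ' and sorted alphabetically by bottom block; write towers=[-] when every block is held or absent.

towers=[B/C; E/A] holding=D

step 1 (unstack(A, C)): towers=[B/C; D; E] holding=A
step 2 (stack(A, E)): towers=[B/C; D; E/A] holding=-
step 3 (pickup(D)): towers=[B/C; E/A] holding=D
step 4 (stack(D, C)): towers=[B/C/D; E/A] holding=-
step 5 (unstack(D, C)): towers=[B/C; E/A] holding=D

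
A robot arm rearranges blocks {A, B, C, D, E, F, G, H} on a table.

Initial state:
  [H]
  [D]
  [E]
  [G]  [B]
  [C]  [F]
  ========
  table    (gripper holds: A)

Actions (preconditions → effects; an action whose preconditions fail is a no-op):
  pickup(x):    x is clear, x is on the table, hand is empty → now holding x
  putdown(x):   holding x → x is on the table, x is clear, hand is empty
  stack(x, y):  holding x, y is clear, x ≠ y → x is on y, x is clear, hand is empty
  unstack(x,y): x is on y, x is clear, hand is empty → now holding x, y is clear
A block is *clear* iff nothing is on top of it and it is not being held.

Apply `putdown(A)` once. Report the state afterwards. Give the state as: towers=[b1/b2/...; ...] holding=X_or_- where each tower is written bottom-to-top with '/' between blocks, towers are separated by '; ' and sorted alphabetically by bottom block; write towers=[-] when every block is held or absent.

before: towers=[C/G/E/D/H; F/B] holding=A
pre[putdown(A)]: holding(A) ok
all met → apply putdown(A)
after:  towers=[A; C/G/E/D/H; F/B] holding=-

towers=[A; C/G/E/D/H; F/B] holding=-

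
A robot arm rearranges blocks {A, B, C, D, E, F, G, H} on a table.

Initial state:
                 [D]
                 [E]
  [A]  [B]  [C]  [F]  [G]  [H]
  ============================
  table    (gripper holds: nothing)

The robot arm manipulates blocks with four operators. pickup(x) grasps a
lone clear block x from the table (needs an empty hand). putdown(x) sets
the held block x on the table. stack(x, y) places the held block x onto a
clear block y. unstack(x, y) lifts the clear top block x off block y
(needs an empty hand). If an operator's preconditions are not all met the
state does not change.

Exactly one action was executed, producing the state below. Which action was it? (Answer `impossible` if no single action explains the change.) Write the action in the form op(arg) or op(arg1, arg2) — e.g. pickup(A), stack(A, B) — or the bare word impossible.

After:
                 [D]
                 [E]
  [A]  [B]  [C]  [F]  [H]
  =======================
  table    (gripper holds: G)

pickup(G)

target: towers=[A; B; C; F/E/D; H] holding=G
         pickup(G) → towers=[A; B; C; F/E/D; H] holding=G  ← match
         pickup(A) → towers=[B; C; F/E/D; G; H] holding=A
         pickup(H) → towers=[A; B; C; F/E/D; G] holding=H
         pickup(B) → towers=[A; C; F/E/D; G; H] holding=B
     unstack(D, E) → towers=[A; B; C; F/E; G; H] holding=D
         pickup(C) → towers=[A; B; F/E/D; G; H] holding=C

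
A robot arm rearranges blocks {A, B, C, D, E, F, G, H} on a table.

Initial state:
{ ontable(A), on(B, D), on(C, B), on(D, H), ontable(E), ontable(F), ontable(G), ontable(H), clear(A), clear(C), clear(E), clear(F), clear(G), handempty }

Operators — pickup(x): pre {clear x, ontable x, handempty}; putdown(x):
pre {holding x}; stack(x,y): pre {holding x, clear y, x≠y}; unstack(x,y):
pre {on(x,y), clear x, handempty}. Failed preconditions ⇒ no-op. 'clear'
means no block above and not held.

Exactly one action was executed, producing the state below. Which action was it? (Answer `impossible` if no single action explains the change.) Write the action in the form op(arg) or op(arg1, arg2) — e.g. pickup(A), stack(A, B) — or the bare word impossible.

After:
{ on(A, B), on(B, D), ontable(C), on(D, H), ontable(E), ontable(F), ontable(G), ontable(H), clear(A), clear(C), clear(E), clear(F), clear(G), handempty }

target: towers=[C; E; F; G; H/D/B/A] holding=-
         pickup(G) → towers=[A; E; F; H/D/B/C] holding=G
         pickup(A) → towers=[E; F; G; H/D/B/C] holding=A
         pickup(E) → towers=[A; F; G; H/D/B/C] holding=E
         pickup(F) → towers=[A; E; G; H/D/B/C] holding=F
     unstack(C, B) → towers=[A; E; F; G; H/D/B] holding=C
none of the 5 applicable actions match → impossible

impossible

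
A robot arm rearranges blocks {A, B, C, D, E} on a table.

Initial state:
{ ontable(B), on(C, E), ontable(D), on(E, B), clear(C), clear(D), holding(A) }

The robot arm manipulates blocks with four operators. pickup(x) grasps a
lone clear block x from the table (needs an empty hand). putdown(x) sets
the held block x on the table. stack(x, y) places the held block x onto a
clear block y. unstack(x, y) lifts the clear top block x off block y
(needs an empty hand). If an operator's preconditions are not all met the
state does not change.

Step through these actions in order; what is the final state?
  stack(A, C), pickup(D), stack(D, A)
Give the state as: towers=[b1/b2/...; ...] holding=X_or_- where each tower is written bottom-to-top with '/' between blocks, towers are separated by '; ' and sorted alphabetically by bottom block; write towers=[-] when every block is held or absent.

step 1 (stack(A, C)): towers=[B/E/C/A; D] holding=-
step 2 (pickup(D)): towers=[B/E/C/A] holding=D
step 3 (stack(D, A)): towers=[B/E/C/A/D] holding=-

towers=[B/E/C/A/D] holding=-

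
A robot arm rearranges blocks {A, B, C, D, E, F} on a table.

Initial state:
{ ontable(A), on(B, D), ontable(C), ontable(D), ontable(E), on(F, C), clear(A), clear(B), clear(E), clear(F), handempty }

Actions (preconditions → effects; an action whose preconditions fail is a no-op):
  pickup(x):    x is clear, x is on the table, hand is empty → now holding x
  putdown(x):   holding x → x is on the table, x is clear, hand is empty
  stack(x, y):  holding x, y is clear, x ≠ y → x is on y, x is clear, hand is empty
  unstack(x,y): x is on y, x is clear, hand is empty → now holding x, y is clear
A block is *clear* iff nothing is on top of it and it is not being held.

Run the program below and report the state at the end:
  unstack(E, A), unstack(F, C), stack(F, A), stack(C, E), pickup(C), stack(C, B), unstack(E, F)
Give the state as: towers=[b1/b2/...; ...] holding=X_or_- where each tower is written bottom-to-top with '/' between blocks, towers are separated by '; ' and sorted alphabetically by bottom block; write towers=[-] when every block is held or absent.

step 1 (unstack(E, A)) [no-op]: towers=[A; C/F; D/B; E] holding=-
step 2 (unstack(F, C)): towers=[A; C; D/B; E] holding=F
step 3 (stack(F, A)): towers=[A/F; C; D/B; E] holding=-
step 4 (stack(C, E)) [no-op]: towers=[A/F; C; D/B; E] holding=-
step 5 (pickup(C)): towers=[A/F; D/B; E] holding=C
step 6 (stack(C, B)): towers=[A/F; D/B/C; E] holding=-
step 7 (unstack(E, F)) [no-op]: towers=[A/F; D/B/C; E] holding=-

towers=[A/F; D/B/C; E] holding=-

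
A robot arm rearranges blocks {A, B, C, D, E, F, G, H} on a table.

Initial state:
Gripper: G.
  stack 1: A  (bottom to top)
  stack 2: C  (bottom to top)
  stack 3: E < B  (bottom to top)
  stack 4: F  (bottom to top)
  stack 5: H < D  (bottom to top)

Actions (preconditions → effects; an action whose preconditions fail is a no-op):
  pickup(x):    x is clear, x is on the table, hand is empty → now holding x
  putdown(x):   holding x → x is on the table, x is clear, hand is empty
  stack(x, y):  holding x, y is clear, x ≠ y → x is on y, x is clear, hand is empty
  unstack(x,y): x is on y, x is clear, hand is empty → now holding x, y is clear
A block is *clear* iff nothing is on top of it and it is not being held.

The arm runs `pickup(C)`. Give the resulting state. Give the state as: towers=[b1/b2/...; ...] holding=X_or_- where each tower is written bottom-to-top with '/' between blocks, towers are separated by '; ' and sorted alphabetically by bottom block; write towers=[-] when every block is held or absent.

before: towers=[A; C; E/B; F; H/D] holding=G
pre[pickup(C)]: clear(C) yes, ontable(C) yes, handempty no
handempty unmet → pickup(C) is a no-op
after:  towers=[A; C; E/B; F; H/D] holding=G

towers=[A; C; E/B; F; H/D] holding=G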